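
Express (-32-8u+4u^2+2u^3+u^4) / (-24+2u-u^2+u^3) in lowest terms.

(-4+u^2)/(-3+u)

Apply the Euclidean algorithm:
  u^4+2u^3+4u^2-8u-32 = (u+3)(u^3-u^2+2u-24) + (5u^2+10u+40)
  u^3-u^2+2u-24 = ((1/5)u-3/5)(5u^2+10u+40) + (0)
Last nonzero remainder: 5u^2+10u+40. Dividing through by 5 gives the monic gcd u^2+2u+8.
Cancel u^2+2u+8 from numerator and denominator to get the reduced form.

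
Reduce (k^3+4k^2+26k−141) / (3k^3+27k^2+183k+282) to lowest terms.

Apply the Euclidean algorithm:
  k^3+4k^2+26k−141 = (1/3)(3k^3+27k^2+183k+282) + (−5k^2−35k−235)
  3k^3+27k^2+183k+282 = (−(3/5)k−6/5)(−5k^2−35k−235) + (0)
Last nonzero remainder: −5k^2−35k−235. Dividing through by −5 gives the monic gcd k^2+7k+47.
Cancel k^2+7k+47 from numerator and denominator to get the reduced form.

(k−3)/(3k+6)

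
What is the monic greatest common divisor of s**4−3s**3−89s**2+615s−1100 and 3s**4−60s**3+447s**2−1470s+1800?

Repeated division with remainder:
  s**4−3s**3−89s**2+615s−1100 = (1/3)(3s**4−60s**3+447s**2−1470s+1800) + (17s**3−238s**2+1105s−1700)
  3s**4−60s**3+447s**2−1470s+1800 = ((3/17)s−18/17)(17s**3−238s**2+1105s−1700) + (0)
Last nonzero remainder: 17s**3−238s**2+1105s−1700. Dividing through by 17 gives the monic gcd s**3−14s**2+65s−100.

s**3−14s**2+65s−100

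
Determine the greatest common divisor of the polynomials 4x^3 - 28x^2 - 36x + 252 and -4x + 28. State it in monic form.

x - 7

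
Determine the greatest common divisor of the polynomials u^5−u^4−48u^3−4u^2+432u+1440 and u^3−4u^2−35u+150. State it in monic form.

u^2+u−30

Repeated division with remainder:
  u^5−u^4−48u^3−4u^2+432u+1440 = (u^2+3u−1)(u^3−4u^2−35u+150) + (−53u^2−53u+1590)
  u^3−4u^2−35u+150 = (−(1/53)u+5/53)(−53u^2−53u+1590) + (0)
Last nonzero remainder: −53u^2−53u+1590. Dividing through by −53 gives the monic gcd u^2+u−30.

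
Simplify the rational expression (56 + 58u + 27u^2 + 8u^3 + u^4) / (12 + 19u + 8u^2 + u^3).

(14 + 11u + 4u^2 + u^3)/(3 + 4u + u^2)

By polynomial division,
  u^4 + 8u^3 + 27u^2 + 58u + 56 = (u)(u^3 + 8u^2 + 19u + 12) + (8u^2 + 46u + 56)
  u^3 + 8u^2 + 19u + 12 = ((1/8)u + 9/32)(8u^2 + 46u + 56) + (-(15/16)u - 15/4)
  8u^2 + 46u + 56 = (-(128/15)u - 224/15)(-(15/16)u - 15/4) + (0)
Last nonzero remainder: -(15/16)u - 15/4. Dividing through by -15/16 gives the monic gcd u + 4.
Cancel u + 4 from numerator and denominator to get the reduced form.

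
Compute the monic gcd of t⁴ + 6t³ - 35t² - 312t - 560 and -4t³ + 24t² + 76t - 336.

Euclidean algorithm in ℚ[t]:
  t⁴ + 6t³ - 35t² - 312t - 560 = (-(1/4)t - 3)(-4t³ + 24t² + 76t - 336) + (56t² - 168t - 1568)
  -4t³ + 24t² + 76t - 336 = (-(1/14)t + 3/14)(56t² - 168t - 1568) + (0)
Last nonzero remainder: 56t² - 168t - 1568. Dividing through by 56 gives the monic gcd t² - 3t - 28.

t² - 3t - 28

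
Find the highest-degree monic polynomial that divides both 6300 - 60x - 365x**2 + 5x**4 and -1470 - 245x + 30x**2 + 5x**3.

-42 - x + x**2

Repeated division with remainder:
  5x**4 - 365x**2 - 60x + 6300 = (x - 6)(5x**3 + 30x**2 - 245x - 1470) + (60x**2 - 60x - 2520)
  5x**3 + 30x**2 - 245x - 1470 = ((1/12)x + 7/12)(60x**2 - 60x - 2520) + (0)
Last nonzero remainder: 60x**2 - 60x - 2520. Dividing through by 60 gives the monic gcd x**2 - x - 42.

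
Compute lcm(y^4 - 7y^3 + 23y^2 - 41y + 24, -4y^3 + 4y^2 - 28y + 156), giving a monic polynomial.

y^6 - 5y^5 + 22y^4 - 86y^3 + 241y^2 - 485y + 312

Repeated division with remainder:
  y^4 - 7y^3 + 23y^2 - 41y + 24 = (-(1/4)y + 3/2)(-4y^3 + 4y^2 - 28y + 156) + (10y^2 + 40y - 210)
  -4y^3 + 4y^2 - 28y + 156 = (-(2/5)y + 2)(10y^2 + 40y - 210) + (-192y + 576)
  10y^2 + 40y - 210 = (-(5/96)y - 35/96)(-192y + 576) + (0)
Last nonzero remainder: -192y + 576. Dividing through by -192 gives the monic gcd y - 3.
Then lcm(f, g) = f·g / gcd(f, g); expanding and making the result monic gives the answer.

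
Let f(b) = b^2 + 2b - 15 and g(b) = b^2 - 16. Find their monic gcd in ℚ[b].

By polynomial division,
  b^2 + 2b - 15 = (b^2 - 16) + (2b + 1)
  b^2 - 16 = ((1/2)b - 1/4)(2b + 1) + (-63/4)
  2b + 1 = (-(8/63)b - 4/63)(-63/4) + (0)
The last nonzero remainder is the constant -63/4, so the polynomials are coprime and gcd = 1.

1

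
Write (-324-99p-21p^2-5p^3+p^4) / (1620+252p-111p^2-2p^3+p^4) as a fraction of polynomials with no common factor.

(12+p+p^2)/(-60+4p+p^2)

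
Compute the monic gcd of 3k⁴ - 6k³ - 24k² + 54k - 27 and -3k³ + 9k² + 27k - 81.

Euclidean algorithm in ℚ[k]:
  3k⁴ - 6k³ - 24k² + 54k - 27 = (-k - 1)(-3k³ + 9k² + 27k - 81) + (12k² - 108)
  -3k³ + 9k² + 27k - 81 = (-(1/4)k + 3/4)(12k² - 108) + (0)
Last nonzero remainder: 12k² - 108. Dividing through by 12 gives the monic gcd k² - 9.

k² - 9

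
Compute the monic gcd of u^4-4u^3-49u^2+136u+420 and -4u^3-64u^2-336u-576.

Apply the Euclidean algorithm:
  u^4-4u^3-49u^2+136u+420 = (-(1/4)u+5)(-4u^3-64u^2-336u-576) + (187u^2+1672u+3300)
  -4u^3-64u^2-336u-576 = (-(4/187)u-480/3179)(187u^2+1672u+3300) + (-(3744/289)u-22464/289)
  187u^2+1672u+3300 = (-(54043/3744)u-79475/1872)(-(3744/289)u-22464/289) + (0)
Last nonzero remainder: -(3744/289)u-22464/289. Dividing through by -3744/289 gives the monic gcd u+6.

u+6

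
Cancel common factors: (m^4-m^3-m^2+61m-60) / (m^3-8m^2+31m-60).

Apply the Euclidean algorithm:
  m^4-m^3-m^2+61m-60 = (m+7)(m^3-8m^2+31m-60) + (24m^2-96m+360)
  m^3-8m^2+31m-60 = ((1/24)m-1/6)(24m^2-96m+360) + (0)
Last nonzero remainder: 24m^2-96m+360. Dividing through by 24 gives the monic gcd m^2-4m+15.
Cancel m^2-4m+15 from numerator and denominator to get the reduced form.

(m^2+3m-4)/(m-4)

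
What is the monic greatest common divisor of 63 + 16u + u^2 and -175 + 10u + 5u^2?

7 + u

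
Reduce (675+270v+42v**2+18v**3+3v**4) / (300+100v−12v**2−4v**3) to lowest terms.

(−45+6v−3v**2)/(−20+4v)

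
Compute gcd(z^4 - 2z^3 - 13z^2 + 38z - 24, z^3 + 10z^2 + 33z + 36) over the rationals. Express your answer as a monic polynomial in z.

z + 4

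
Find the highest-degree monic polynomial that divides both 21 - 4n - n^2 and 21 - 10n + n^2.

-3 + n

Apply the Euclidean algorithm:
  -n^2 - 4n + 21 = (-1)(n^2 - 10n + 21) + (-14n + 42)
  n^2 - 10n + 21 = (-(1/14)n + 1/2)(-14n + 42) + (0)
Last nonzero remainder: -14n + 42. Dividing through by -14 gives the monic gcd n - 3.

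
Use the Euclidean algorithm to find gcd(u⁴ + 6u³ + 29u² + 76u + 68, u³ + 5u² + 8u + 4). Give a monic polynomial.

u² + 4u + 4

By polynomial division,
  u⁴ + 6u³ + 29u² + 76u + 68 = (u + 1)(u³ + 5u² + 8u + 4) + (16u² + 64u + 64)
  u³ + 5u² + 8u + 4 = ((1/16)u + 1/16)(16u² + 64u + 64) + (0)
Last nonzero remainder: 16u² + 64u + 64. Dividing through by 16 gives the monic gcd u² + 4u + 4.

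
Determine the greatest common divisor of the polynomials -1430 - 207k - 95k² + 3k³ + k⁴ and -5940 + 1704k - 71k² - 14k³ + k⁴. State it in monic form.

By polynomial division,
  k⁴ + 3k³ - 95k² - 207k - 1430 = (k⁴ - 14k³ - 71k² + 1704k - 5940) + (17k³ - 24k² - 1911k + 4510)
  k⁴ - 14k³ - 71k² + 1704k - 5940 = ((1/17)k - 214/289)(17k³ - 24k² - 1911k + 4510) + ((6832/289)k² + (6832/289)k - 751520/289)
  17k³ - 24k² - 1911k + 4510 = ((4913/6832)k - 11849/6832)((6832/289)k² + (6832/289)k - 751520/289) + (0)
Last nonzero remainder: (6832/289)k² + (6832/289)k - 751520/289. Dividing through by 6832/289 gives the monic gcd k² + k - 110.

-110 + k + k²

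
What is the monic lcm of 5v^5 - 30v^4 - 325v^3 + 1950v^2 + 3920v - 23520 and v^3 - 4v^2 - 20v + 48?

Repeated division with remainder:
  5v^5 - 30v^4 - 325v^3 + 1950v^2 + 3920v - 23520 = (5v^2 - 10v - 265)(v^3 - 4v^2 - 20v + 48) + (450v^2 - 900v - 10800)
  v^3 - 4v^2 - 20v + 48 = ((1/450)v - 1/225)(450v^2 - 900v - 10800) + (0)
Last nonzero remainder: 450v^2 - 900v - 10800. Dividing through by 450 gives the monic gcd v^2 - 2v - 24.
Then lcm(f, g) = f·g / gcd(f, g); expanding and making the result monic gives the answer.

v^6 - 8v^5 - 53v^4 + 520v^3 + 4v^2 - 6272v + 9408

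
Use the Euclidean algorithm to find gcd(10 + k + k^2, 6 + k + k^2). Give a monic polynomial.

By polynomial division,
  k^2 + k + 10 = (k^2 + k + 6) + (4)
  k^2 + k + 6 = ((1/4)k^2 + (1/4)k + 3/2)(4) + (0)
The last nonzero remainder is the constant 4, so the polynomials are coprime and gcd = 1.

1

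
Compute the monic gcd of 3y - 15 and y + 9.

1

Apply the Euclidean algorithm:
  3y - 15 = (3)(y + 9) + (-42)
  y + 9 = (-(1/42)y - 3/14)(-42) + (0)
The last nonzero remainder is the constant -42, so the polynomials are coprime and gcd = 1.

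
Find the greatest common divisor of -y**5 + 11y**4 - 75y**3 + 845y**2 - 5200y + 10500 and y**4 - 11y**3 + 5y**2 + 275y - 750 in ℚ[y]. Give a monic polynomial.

y**3 - 16y**2 + 85y - 150

Apply the Euclidean algorithm:
  -y**5 + 11y**4 - 75y**3 + 845y**2 - 5200y + 10500 = (-y)(y**4 - 11y**3 + 5y**2 + 275y - 750) + (-70y**3 + 1120y**2 - 5950y + 10500)
  y**4 - 11y**3 + 5y**2 + 275y - 750 = (-(1/70)y - 1/14)(-70y**3 + 1120y**2 - 5950y + 10500) + (0)
Last nonzero remainder: -70y**3 + 1120y**2 - 5950y + 10500. Dividing through by -70 gives the monic gcd y**3 - 16y**2 + 85y - 150.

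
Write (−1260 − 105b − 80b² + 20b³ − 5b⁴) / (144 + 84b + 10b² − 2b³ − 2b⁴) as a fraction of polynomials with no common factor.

Repeated division with remainder:
  −5b⁴ + 20b³ − 80b² − 105b − 1260 = (5/2)(−2b⁴ − 2b³ + 10b² + 84b + 144) + (25b³ − 105b² − 315b − 1620)
  −2b⁴ − 2b³ + 10b² + 84b + 144 = (−(2/25)b − 52/125)(25b³ − 105b² − 315b − 1620) + (−(1472/25)b² − (4416/25)b − 13248/25)
  25b³ − 105b² − 315b − 1620 = (−(625/1472)b + 1125/368)(−(1472/25)b² − (4416/25)b − 13248/25) + (0)
Last nonzero remainder: −(1472/25)b² − (4416/25)b − 13248/25. Dividing through by −1472/25 gives the monic gcd b² + 3b + 9.
Cancel b² + 3b + 9 from numerator and denominator to get the reduced form.

(140 − 35b + 5b²)/(−16 − 4b + 2b²)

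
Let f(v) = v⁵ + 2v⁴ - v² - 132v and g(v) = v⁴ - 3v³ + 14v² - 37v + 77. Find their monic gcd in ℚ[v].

v² + v + 11

Euclidean algorithm in ℚ[v]:
  v⁵ + 2v⁴ - v² - 132v = (v + 5)(v⁴ - 3v³ + 14v² - 37v + 77) + (v³ - 34v² - 24v - 385)
  v⁴ - 3v³ + 14v² - 37v + 77 = (v + 31)(v³ - 34v² - 24v - 385) + (1092v² + 1092v + 12012)
  v³ - 34v² - 24v - 385 = ((1/1092)v - 5/156)(1092v² + 1092v + 12012) + (0)
Last nonzero remainder: 1092v² + 1092v + 12012. Dividing through by 1092 gives the monic gcd v² + v + 11.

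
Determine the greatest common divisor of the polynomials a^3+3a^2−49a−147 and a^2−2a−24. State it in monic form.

Repeated division with remainder:
  a^3+3a^2−49a−147 = (a+5)(a^2−2a−24) + (−15a−27)
  a^2−2a−24 = (−(1/15)a+19/75)(−15a−27) + (−429/25)
  −15a−27 = ((125/143)a+225/143)(−429/25) + (0)
The last nonzero remainder is the constant −429/25, so the polynomials are coprime and gcd = 1.

1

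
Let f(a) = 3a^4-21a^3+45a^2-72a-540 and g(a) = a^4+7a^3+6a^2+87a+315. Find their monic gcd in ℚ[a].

a^2-3a+15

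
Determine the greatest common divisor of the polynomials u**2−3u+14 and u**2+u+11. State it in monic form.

Repeated division with remainder:
  u**2−3u+14 = (u**2+u+11) + (−4u+3)
  u**2+u+11 = (−(1/4)u−7/16)(−4u+3) + (197/16)
  −4u+3 = (−(64/197)u+48/197)(197/16) + (0)
The last nonzero remainder is the constant 197/16, so the polynomials are coprime and gcd = 1.

1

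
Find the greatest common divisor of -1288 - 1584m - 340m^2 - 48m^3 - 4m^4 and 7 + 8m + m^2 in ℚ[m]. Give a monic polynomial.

Euclidean algorithm in ℚ[m]:
  -4m^4 - 48m^3 - 340m^2 - 1584m - 1288 = (-4m^2 - 16m - 184)(m^2 + 8m + 7) + (0)
The last nonzero remainder m^2 + 8m + 7 is already monic.

7 + 8m + m^2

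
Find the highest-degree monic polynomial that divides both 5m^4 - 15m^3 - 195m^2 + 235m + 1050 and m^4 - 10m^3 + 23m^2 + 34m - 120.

By polynomial division,
  5m^4 - 15m^3 - 195m^2 + 235m + 1050 = (5)(m^4 - 10m^3 + 23m^2 + 34m - 120) + (35m^3 - 310m^2 + 65m + 1650)
  m^4 - 10m^3 + 23m^2 + 34m - 120 = ((1/35)m - 8/245)(35m^3 - 310m^2 + 65m + 1650) + ((540/49)m^2 - (540/49)m - 3240/49)
  35m^3 - 310m^2 + 65m + 1650 = ((343/108)m - 2695/108)((540/49)m^2 - (540/49)m - 3240/49) + (0)
Last nonzero remainder: (540/49)m^2 - (540/49)m - 3240/49. Dividing through by 540/49 gives the monic gcd m^2 - m - 6.

m^2 - m - 6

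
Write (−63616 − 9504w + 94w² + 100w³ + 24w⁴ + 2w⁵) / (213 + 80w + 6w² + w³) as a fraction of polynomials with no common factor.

Apply the Euclidean algorithm:
  2w⁵ + 24w⁴ + 100w³ + 94w² − 9504w − 63616 = (2w² + 12w − 132)(w³ + 6w² + 80w + 213) + (−500w² − 1500w − 35500)
  w³ + 6w² + 80w + 213 = (−(1/500)w − 3/500)(−500w² − 1500w − 35500) + (0)
Last nonzero remainder: −500w² − 1500w − 35500. Dividing through by −500 gives the monic gcd w² + 3w + 71.
Cancel w² + 3w + 71 from numerator and denominator to get the reduced form.

(−896 − 96w + 18w² + 2w³)/(3 + w)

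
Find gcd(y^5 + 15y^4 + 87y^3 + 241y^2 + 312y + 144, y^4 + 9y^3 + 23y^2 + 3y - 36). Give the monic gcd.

y^3 + 10y^2 + 33y + 36

Euclidean algorithm in ℚ[y]:
  y^5 + 15y^4 + 87y^3 + 241y^2 + 312y + 144 = (y + 6)(y^4 + 9y^3 + 23y^2 + 3y - 36) + (10y^3 + 100y^2 + 330y + 360)
  y^4 + 9y^3 + 23y^2 + 3y - 36 = ((1/10)y - 1/10)(10y^3 + 100y^2 + 330y + 360) + (0)
Last nonzero remainder: 10y^3 + 100y^2 + 330y + 360. Dividing through by 10 gives the monic gcd y^3 + 10y^2 + 33y + 36.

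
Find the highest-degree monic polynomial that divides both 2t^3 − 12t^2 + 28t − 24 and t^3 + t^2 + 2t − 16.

t − 2

Apply the Euclidean algorithm:
  2t^3 − 12t^2 + 28t − 24 = (2)(t^3 + t^2 + 2t − 16) + (−14t^2 + 24t + 8)
  t^3 + t^2 + 2t − 16 = (−(1/14)t − 19/98)(−14t^2 + 24t + 8) + ((354/49)t − 708/49)
  −14t^2 + 24t + 8 = (−(343/177)t − 98/177)((354/49)t − 708/49) + (0)
Last nonzero remainder: (354/49)t − 708/49. Dividing through by 354/49 gives the monic gcd t − 2.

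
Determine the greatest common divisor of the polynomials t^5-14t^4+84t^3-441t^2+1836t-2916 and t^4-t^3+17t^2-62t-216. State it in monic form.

Euclidean algorithm in ℚ[t]:
  t^5-14t^4+84t^3-441t^2+1836t-2916 = (t-13)(t^4-t^3+17t^2-62t-216) + (54t^3-158t^2+1246t-5724)
  t^4-t^3+17t^2-62t-216 = ((1/54)t+26/729)(54t^3-158t^2+1246t-5724) + (-(320/729)t^2-(320/729)t-320/27)
  54t^3-158t^2+1246t-5724 = (-(19683/160)t+38637/80)(-(320/729)t^2-(320/729)t-320/27) + (0)
Last nonzero remainder: -(320/729)t^2-(320/729)t-320/27. Dividing through by -320/729 gives the monic gcd t^2+t+27.

t^2+t+27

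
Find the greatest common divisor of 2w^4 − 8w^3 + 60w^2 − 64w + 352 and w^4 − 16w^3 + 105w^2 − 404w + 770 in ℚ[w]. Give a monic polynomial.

w^2 − 4w + 22

Repeated division with remainder:
  2w^4 − 8w^3 + 60w^2 − 64w + 352 = (2)(w^4 − 16w^3 + 105w^2 − 404w + 770) + (24w^3 − 150w^2 + 744w − 1188)
  w^4 − 16w^3 + 105w^2 − 404w + 770 = ((1/24)w − 13/32)(24w^3 − 150w^2 + 744w − 1188) + ((209/16)w^2 − (209/4)w + 2299/8)
  24w^3 − 150w^2 + 744w − 1188 = ((384/209)w − 864/209)((209/16)w^2 − (209/4)w + 2299/8) + (0)
Last nonzero remainder: (209/16)w^2 − (209/4)w + 2299/8. Dividing through by 209/16 gives the monic gcd w^2 − 4w + 22.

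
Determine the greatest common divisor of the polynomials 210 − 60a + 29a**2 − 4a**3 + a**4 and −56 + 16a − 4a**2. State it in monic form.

By polynomial division,
  a**4 − 4a**3 + 29a**2 − 60a + 210 = (−(1/4)a**2 − 15/4)(−4a**2 + 16a − 56) + (0)
Last nonzero remainder: −4a**2 + 16a − 56. Dividing through by −4 gives the monic gcd a**2 − 4a + 14.

14 − 4a + a**2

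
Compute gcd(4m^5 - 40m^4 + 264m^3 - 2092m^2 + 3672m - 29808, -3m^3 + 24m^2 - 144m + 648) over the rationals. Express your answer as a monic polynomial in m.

Euclidean algorithm in ℚ[m]:
  4m^5 - 40m^4 + 264m^3 - 2092m^2 + 3672m - 29808 = (-(4/3)m^2 + (8/3)m - 8/3)(-3m^3 + 24m^2 - 144m + 648) + (-780m^2 + 1560m - 28080)
  -3m^3 + 24m^2 - 144m + 648 = ((1/260)m - 3/130)(-780m^2 + 1560m - 28080) + (0)
Last nonzero remainder: -780m^2 + 1560m - 28080. Dividing through by -780 gives the monic gcd m^2 - 2m + 36.

m^2 - 2m + 36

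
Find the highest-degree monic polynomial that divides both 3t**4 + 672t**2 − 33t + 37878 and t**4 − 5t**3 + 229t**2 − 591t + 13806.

t**2 + t + 118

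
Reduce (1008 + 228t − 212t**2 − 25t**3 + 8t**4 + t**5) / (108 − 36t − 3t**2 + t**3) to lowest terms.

(−56 − 22t + 5t**2 + t**3)/(−6 + t)

Euclidean algorithm in ℚ[t]:
  t**5 + 8t**4 − 25t**3 − 212t**2 + 228t + 1008 = (t**2 + 11t + 44)(t**3 − 3t**2 − 36t + 108) + (208t**2 + 624t − 3744)
  t**3 − 3t**2 − 36t + 108 = ((1/208)t − 3/104)(208t**2 + 624t − 3744) + (0)
Last nonzero remainder: 208t**2 + 624t − 3744. Dividing through by 208 gives the monic gcd t**2 + 3t − 18.
Cancel t**2 + 3t − 18 from numerator and denominator to get the reduced form.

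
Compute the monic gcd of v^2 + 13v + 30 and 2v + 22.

1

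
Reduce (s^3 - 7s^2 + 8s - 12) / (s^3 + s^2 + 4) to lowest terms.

(s - 6)/(s + 2)

By polynomial division,
  s^3 - 7s^2 + 8s - 12 = (s^3 + s^2 + 4) + (-8s^2 + 8s - 16)
  s^3 + s^2 + 4 = (-(1/8)s - 1/4)(-8s^2 + 8s - 16) + (0)
Last nonzero remainder: -8s^2 + 8s - 16. Dividing through by -8 gives the monic gcd s^2 - s + 2.
Cancel s^2 - s + 2 from numerator and denominator to get the reduced form.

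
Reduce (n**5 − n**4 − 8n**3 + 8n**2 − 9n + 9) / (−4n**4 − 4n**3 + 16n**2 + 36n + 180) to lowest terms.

(−n**3 + n**2 − n + 1)/(4n**2 + 4n + 20)

By polynomial division,
  n**5 − n**4 − 8n**3 + 8n**2 − 9n + 9 = (−(1/4)n + 1/2)(−4n**4 − 4n**3 + 16n**2 + 36n + 180) + (−2n**3 + 9n**2 + 18n − 81)
  −4n**4 − 4n**3 + 16n**2 + 36n + 180 = (2n + 11)(−2n**3 + 9n**2 + 18n − 81) + (−119n**2 + 1071)
  −2n**3 + 9n**2 + 18n − 81 = ((2/119)n − 9/119)(−119n**2 + 1071) + (0)
Last nonzero remainder: −119n**2 + 1071. Dividing through by −119 gives the monic gcd n**2 − 9.
Cancel n**2 − 9 from numerator and denominator to get the reduced form.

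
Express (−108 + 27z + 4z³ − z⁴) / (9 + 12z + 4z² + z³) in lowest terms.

(−12 + 7z − z²)/(1 + z)

Repeated division with remainder:
  −z⁴ + 4z³ + 27z − 108 = (−z + 8)(z³ + 4z² + 12z + 9) + (−20z² − 60z − 180)
  z³ + 4z² + 12z + 9 = (−(1/20)z − 1/20)(−20z² − 60z − 180) + (0)
Last nonzero remainder: −20z² − 60z − 180. Dividing through by −20 gives the monic gcd z² + 3z + 9.
Cancel z² + 3z + 9 from numerator and denominator to get the reduced form.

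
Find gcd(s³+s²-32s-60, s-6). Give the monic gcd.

s-6

Repeated division with remainder:
  s³+s²-32s-60 = (s²+7s+10)(s-6) + (0)
The last nonzero remainder s-6 is already monic.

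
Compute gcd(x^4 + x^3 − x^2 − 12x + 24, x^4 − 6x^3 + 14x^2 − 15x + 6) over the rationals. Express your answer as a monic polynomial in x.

x^2 − 3x + 3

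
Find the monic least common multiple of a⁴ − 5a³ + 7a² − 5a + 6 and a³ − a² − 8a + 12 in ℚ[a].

a⁶ − 4a⁵ − 4a⁴ + 32a³ − 41a² + 36a − 36

By polynomial division,
  a⁴ − 5a³ + 7a² − 5a + 6 = (a − 4)(a³ − a² − 8a + 12) + (11a² − 49a + 54)
  a³ − a² − 8a + 12 = ((1/11)a + 38/121)(11a² − 49a + 54) + ((300/121)a − 600/121)
  11a² − 49a + 54 = ((1331/300)a − 1089/100)((300/121)a − 600/121) + (0)
Last nonzero remainder: (300/121)a − 600/121. Dividing through by 300/121 gives the monic gcd a − 2.
Then lcm(f, g) = f·g / gcd(f, g); expanding and making the result monic gives the answer.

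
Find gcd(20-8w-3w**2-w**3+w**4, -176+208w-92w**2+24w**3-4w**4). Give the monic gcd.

4-4w+w**2

Euclidean algorithm in ℚ[w]:
  w**4-w**3-3w**2-8w+20 = (-1/4)(-4w**4+24w**3-92w**2+208w-176) + (5w**3-26w**2+44w-24)
  -4w**4+24w**3-92w**2+208w-176 = (-(4/5)w+16/25)(5w**3-26w**2+44w-24) + (-(1004/25)w**2+(4016/25)w-4016/25)
  5w**3-26w**2+44w-24 = (-(125/1004)w+75/502)(-(1004/25)w**2+(4016/25)w-4016/25) + (0)
Last nonzero remainder: -(1004/25)w**2+(4016/25)w-4016/25. Dividing through by -1004/25 gives the monic gcd w**2-4w+4.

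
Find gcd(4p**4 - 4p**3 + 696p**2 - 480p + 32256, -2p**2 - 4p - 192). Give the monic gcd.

p**2 + 2p + 96

Repeated division with remainder:
  4p**4 - 4p**3 + 696p**2 - 480p + 32256 = (-2p**2 + 6p - 168)(-2p**2 - 4p - 192) + (0)
Last nonzero remainder: -2p**2 - 4p - 192. Dividing through by -2 gives the monic gcd p**2 + 2p + 96.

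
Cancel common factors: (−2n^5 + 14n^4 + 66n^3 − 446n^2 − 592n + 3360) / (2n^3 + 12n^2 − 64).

(−n^3 + 15n^2 − 71n + 105)/(n − 2)

Apply the Euclidean algorithm:
  −2n^5 + 14n^4 + 66n^3 − 446n^2 − 592n + 3360 = (−n^2 + 13n − 45)(2n^3 + 12n^2 − 64) + (30n^2 + 240n + 480)
  2n^3 + 12n^2 − 64 = ((1/15)n − 2/15)(30n^2 + 240n + 480) + (0)
Last nonzero remainder: 30n^2 + 240n + 480. Dividing through by 30 gives the monic gcd n^2 + 8n + 16.
Cancel n^2 + 8n + 16 from numerator and denominator to get the reduced form.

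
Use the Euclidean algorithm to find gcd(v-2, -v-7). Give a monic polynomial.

Euclidean algorithm in ℚ[v]:
  v-2 = (-1)(-v-7) + (-9)
  -v-7 = ((1/9)v+7/9)(-9) + (0)
The last nonzero remainder is the constant -9, so the polynomials are coprime and gcd = 1.

1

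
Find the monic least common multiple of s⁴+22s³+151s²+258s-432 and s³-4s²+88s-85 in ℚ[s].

Apply the Euclidean algorithm:
  s⁴+22s³+151s²+258s-432 = (s+26)(s³-4s²+88s-85) + (167s²-1945s+1778)
  s³-4s²+88s-85 = ((1/167)s+1277/27889)(167s²-1945s+1778) + ((4641071/27889)s-4641071/27889)
  167s²-1945s+1778 = ((4657463/4641071)s-49586642/4641071)((4641071/27889)s-4641071/27889) + (0)
Last nonzero remainder: (4641071/27889)s-4641071/27889. Dividing through by 4641071/27889 gives the monic gcd s-1.
Then lcm(f, g) = f·g / gcd(f, g); expanding and making the result monic gives the answer.

s⁶+19s⁵+170s⁴+1675s³+11629s²+23226s-36720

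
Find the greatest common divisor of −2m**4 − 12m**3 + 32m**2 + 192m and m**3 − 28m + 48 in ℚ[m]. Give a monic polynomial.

m**2 + 2m − 24

By polynomial division,
  −2m**4 − 12m**3 + 32m**2 + 192m = (−2m − 12)(m**3 − 28m + 48) + (−24m**2 − 48m + 576)
  m**3 − 28m + 48 = (−(1/24)m + 1/12)(−24m**2 − 48m + 576) + (0)
Last nonzero remainder: −24m**2 − 48m + 576. Dividing through by −24 gives the monic gcd m**2 + 2m − 24.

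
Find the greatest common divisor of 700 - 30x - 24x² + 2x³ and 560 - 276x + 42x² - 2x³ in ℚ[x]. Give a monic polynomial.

70 - 17x + x²

By polynomial division,
  2x³ - 24x² - 30x + 700 = (-1)(-2x³ + 42x² - 276x + 560) + (18x² - 306x + 1260)
  -2x³ + 42x² - 276x + 560 = (-(1/9)x + 4/9)(18x² - 306x + 1260) + (0)
Last nonzero remainder: 18x² - 306x + 1260. Dividing through by 18 gives the monic gcd x² - 17x + 70.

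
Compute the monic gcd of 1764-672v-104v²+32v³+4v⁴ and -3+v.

-3+v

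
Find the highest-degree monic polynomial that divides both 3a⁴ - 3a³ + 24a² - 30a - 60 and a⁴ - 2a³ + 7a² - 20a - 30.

Apply the Euclidean algorithm:
  3a⁴ - 3a³ + 24a² - 30a - 60 = (3)(a⁴ - 2a³ + 7a² - 20a - 30) + (3a³ + 3a² + 30a + 30)
  a⁴ - 2a³ + 7a² - 20a - 30 = ((1/3)a - 1)(3a³ + 3a² + 30a + 30) + (0)
Last nonzero remainder: 3a³ + 3a² + 30a + 30. Dividing through by 3 gives the monic gcd a³ + a² + 10a + 10.

a³ + a² + 10a + 10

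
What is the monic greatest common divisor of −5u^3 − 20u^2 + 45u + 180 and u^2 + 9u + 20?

u + 4

Euclidean algorithm in ℚ[u]:
  −5u^3 − 20u^2 + 45u + 180 = (−5u + 25)(u^2 + 9u + 20) + (−80u − 320)
  u^2 + 9u + 20 = (−(1/80)u − 1/16)(−80u − 320) + (0)
Last nonzero remainder: −80u − 320. Dividing through by −80 gives the monic gcd u + 4.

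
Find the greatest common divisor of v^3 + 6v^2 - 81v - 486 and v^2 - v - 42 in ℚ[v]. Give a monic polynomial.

v + 6

By polynomial division,
  v^3 + 6v^2 - 81v - 486 = (v + 7)(v^2 - v - 42) + (-32v - 192)
  v^2 - v - 42 = (-(1/32)v + 7/32)(-32v - 192) + (0)
Last nonzero remainder: -32v - 192. Dividing through by -32 gives the monic gcd v + 6.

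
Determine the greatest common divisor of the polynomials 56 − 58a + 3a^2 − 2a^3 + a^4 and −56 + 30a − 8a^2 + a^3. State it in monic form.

−4 + a

Repeated division with remainder:
  a^4 − 2a^3 + 3a^2 − 58a + 56 = (a + 6)(a^3 − 8a^2 + 30a − 56) + (21a^2 − 182a + 392)
  a^3 − 8a^2 + 30a − 56 = ((1/21)a + 2/63)(21a^2 − 182a + 392) + ((154/9)a − 616/9)
  21a^2 − 182a + 392 = ((27/22)a − 63/11)((154/9)a − 616/9) + (0)
Last nonzero remainder: (154/9)a − 616/9. Dividing through by 154/9 gives the monic gcd a − 4.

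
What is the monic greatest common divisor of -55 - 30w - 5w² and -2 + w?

1

Repeated division with remainder:
  -5w² - 30w - 55 = (-5w - 40)(w - 2) + (-135)
  w - 2 = (-(1/135)w + 2/135)(-135) + (0)
The last nonzero remainder is the constant -135, so the polynomials are coprime and gcd = 1.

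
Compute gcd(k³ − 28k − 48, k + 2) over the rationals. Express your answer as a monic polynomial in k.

k + 2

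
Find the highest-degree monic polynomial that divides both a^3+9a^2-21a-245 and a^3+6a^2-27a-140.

a^2+2a-35

Apply the Euclidean algorithm:
  a^3+9a^2-21a-245 = (a^3+6a^2-27a-140) + (3a^2+6a-105)
  a^3+6a^2-27a-140 = ((1/3)a+4/3)(3a^2+6a-105) + (0)
Last nonzero remainder: 3a^2+6a-105. Dividing through by 3 gives the monic gcd a^2+2a-35.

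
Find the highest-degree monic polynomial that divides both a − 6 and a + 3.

Apply the Euclidean algorithm:
  a − 6 = (a + 3) + (−9)
  a + 3 = (−(1/9)a − 1/3)(−9) + (0)
The last nonzero remainder is the constant −9, so the polynomials are coprime and gcd = 1.

1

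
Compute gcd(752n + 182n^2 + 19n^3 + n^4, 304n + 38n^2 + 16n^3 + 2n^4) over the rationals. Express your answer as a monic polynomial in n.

8n + n^2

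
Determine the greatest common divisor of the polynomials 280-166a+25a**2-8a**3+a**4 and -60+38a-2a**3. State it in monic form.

-2+a

Repeated division with remainder:
  a**4-8a**3+25a**2-166a+280 = (-(1/2)a+4)(-2a**3+38a-60) + (44a**2-348a+520)
  -2a**3+38a-60 = (-(1/22)a-87/242)(44a**2-348a+520) + (-(7680/121)a+15360/121)
  44a**2-348a+520 = (-(1331/1920)a+1573/384)(-(7680/121)a+15360/121) + (0)
Last nonzero remainder: -(7680/121)a+15360/121. Dividing through by -7680/121 gives the monic gcd a-2.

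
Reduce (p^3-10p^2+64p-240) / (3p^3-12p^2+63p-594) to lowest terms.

(p^2-4p+40)/(3p^2+6p+99)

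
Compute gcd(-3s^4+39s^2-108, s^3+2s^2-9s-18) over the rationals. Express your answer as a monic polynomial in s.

Apply the Euclidean algorithm:
  -3s^4+39s^2-108 = (-3s+6)(s^3+2s^2-9s-18) + (0)
The last nonzero remainder s^3+2s^2-9s-18 is already monic.

s^3+2s^2-9s-18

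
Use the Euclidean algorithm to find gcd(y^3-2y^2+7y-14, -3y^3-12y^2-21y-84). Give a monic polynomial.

By polynomial division,
  y^3-2y^2+7y-14 = (-1/3)(-3y^3-12y^2-21y-84) + (-6y^2-42)
  -3y^3-12y^2-21y-84 = ((1/2)y+2)(-6y^2-42) + (0)
Last nonzero remainder: -6y^2-42. Dividing through by -6 gives the monic gcd y^2+7.

y^2+7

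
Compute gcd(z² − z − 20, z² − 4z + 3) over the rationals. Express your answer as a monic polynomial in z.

Apply the Euclidean algorithm:
  z² − z − 20 = (z² − 4z + 3) + (3z − 23)
  z² − 4z + 3 = ((1/3)z + 11/9)(3z − 23) + (280/9)
  3z − 23 = ((27/280)z − 207/280)(280/9) + (0)
The last nonzero remainder is the constant 280/9, so the polynomials are coprime and gcd = 1.

1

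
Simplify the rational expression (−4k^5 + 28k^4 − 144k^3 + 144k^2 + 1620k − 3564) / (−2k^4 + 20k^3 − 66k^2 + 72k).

(2k^3 − 2k^2 + 42k + 198)/(k^2 − 4k)

Euclidean algorithm in ℚ[k]:
  −4k^5 + 28k^4 − 144k^3 + 144k^2 + 1620k − 3564 = (2k + 6)(−2k^4 + 20k^3 − 66k^2 + 72k) + (−132k^3 + 396k^2 + 1188k − 3564)
  −2k^4 + 20k^3 − 66k^2 + 72k = ((1/66)k − 7/66)(−132k^3 + 396k^2 + 1188k − 3564) + (−42k^2 + 252k − 378)
  −132k^3 + 396k^2 + 1188k − 3564 = ((22/7)k + 66/7)(−42k^2 + 252k − 378) + (0)
Last nonzero remainder: −42k^2 + 252k − 378. Dividing through by −42 gives the monic gcd k^2 − 6k + 9.
Cancel k^2 − 6k + 9 from numerator and denominator to get the reduced form.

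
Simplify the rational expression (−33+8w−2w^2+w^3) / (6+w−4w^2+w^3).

Apply the Euclidean algorithm:
  w^3−2w^2+8w−33 = (w^3−4w^2+w+6) + (2w^2+7w−39)
  w^3−4w^2+w+6 = ((1/2)w−15/4)(2w^2+7w−39) + ((187/4)w−561/4)
  2w^2+7w−39 = ((8/187)w+52/187)((187/4)w−561/4) + (0)
Last nonzero remainder: (187/4)w−561/4. Dividing through by 187/4 gives the monic gcd w−3.
Cancel w−3 from numerator and denominator to get the reduced form.

(11+w+w^2)/(−2−w+w^2)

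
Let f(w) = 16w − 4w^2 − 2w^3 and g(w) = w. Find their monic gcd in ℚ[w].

w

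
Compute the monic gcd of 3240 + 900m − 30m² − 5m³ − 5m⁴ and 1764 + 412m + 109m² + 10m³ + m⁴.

36 + 4m + m²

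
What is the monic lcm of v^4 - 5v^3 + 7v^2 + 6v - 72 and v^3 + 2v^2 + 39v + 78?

Repeated division with remainder:
  v^4 - 5v^3 + 7v^2 + 6v - 72 = (v - 7)(v^3 + 2v^2 + 39v + 78) + (-18v^2 + 201v + 474)
  v^3 + 2v^2 + 39v + 78 = (-(1/18)v - 79/108)(-18v^2 + 201v + 474) + ((7645/36)v + 7645/18)
  -18v^2 + 201v + 474 = (-(648/7645)v + 8532/7645)((7645/36)v + 7645/18) + (0)
Last nonzero remainder: (7645/36)v + 7645/18. Dividing through by 7645/36 gives the monic gcd v + 2.
Then lcm(f, g) = f·g / gcd(f, g); expanding and making the result monic gives the answer.

v^6 - 5v^5 + 46v^4 - 189v^3 + 201v^2 + 234v - 2808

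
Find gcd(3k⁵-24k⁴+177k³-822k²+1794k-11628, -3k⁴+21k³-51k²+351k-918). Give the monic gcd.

k³-4k²+5k-102

Apply the Euclidean algorithm:
  3k⁵-24k⁴+177k³-822k²+1794k-11628 = (-k+1)(-3k⁴+21k³-51k²+351k-918) + (105k³-420k²+525k-10710)
  -3k⁴+21k³-51k²+351k-918 = (-(1/35)k+3/35)(105k³-420k²+525k-10710) + (0)
Last nonzero remainder: 105k³-420k²+525k-10710. Dividing through by 105 gives the monic gcd k³-4k²+5k-102.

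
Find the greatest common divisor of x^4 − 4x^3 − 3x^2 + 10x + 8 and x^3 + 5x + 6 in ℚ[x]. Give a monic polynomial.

x + 1

Repeated division with remainder:
  x^4 − 4x^3 − 3x^2 + 10x + 8 = (x − 4)(x^3 + 5x + 6) + (−8x^2 + 24x + 32)
  x^3 + 5x + 6 = (−(1/8)x − 3/8)(−8x^2 + 24x + 32) + (18x + 18)
  −8x^2 + 24x + 32 = (−(4/9)x + 16/9)(18x + 18) + (0)
Last nonzero remainder: 18x + 18. Dividing through by 18 gives the monic gcd x + 1.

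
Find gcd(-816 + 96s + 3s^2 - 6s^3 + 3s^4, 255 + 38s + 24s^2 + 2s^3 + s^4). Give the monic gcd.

17 - 2s + s^2

By polynomial division,
  3s^4 - 6s^3 + 3s^2 + 96s - 816 = (3)(s^4 + 2s^3 + 24s^2 + 38s + 255) + (-12s^3 - 69s^2 - 18s - 1581)
  s^4 + 2s^3 + 24s^2 + 38s + 255 = (-(1/12)s + 5/16)(-12s^3 - 69s^2 - 18s - 1581) + ((705/16)s^2 - (705/8)s + 11985/16)
  -12s^3 - 69s^2 - 18s - 1581 = (-(64/235)s - 496/235)((705/16)s^2 - (705/8)s + 11985/16) + (0)
Last nonzero remainder: (705/16)s^2 - (705/8)s + 11985/16. Dividing through by 705/16 gives the monic gcd s^2 - 2s + 17.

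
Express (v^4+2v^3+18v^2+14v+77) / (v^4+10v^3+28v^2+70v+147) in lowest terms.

By polynomial division,
  v^4+2v^3+18v^2+14v+77 = (v^4+10v^3+28v^2+70v+147) + (−8v^3−10v^2−56v−70)
  v^4+10v^3+28v^2+70v+147 = (−(1/8)v−35/32)(−8v^3−10v^2−56v−70) + ((161/16)v^2+1127/16)
  −8v^3−10v^2−56v−70 = (−(128/161)v−160/161)((161/16)v^2+1127/16) + (0)
Last nonzero remainder: (161/16)v^2+1127/16. Dividing through by 161/16 gives the monic gcd v^2+7.
Cancel v^2+7 from numerator and denominator to get the reduced form.

(v^2+2v+11)/(v^2+10v+21)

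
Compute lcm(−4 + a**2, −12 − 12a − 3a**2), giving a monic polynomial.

By polynomial division,
  a**2 − 4 = (−1/3)(−3a**2 − 12a − 12) + (−4a − 8)
  −3a**2 − 12a − 12 = ((3/4)a + 3/2)(−4a − 8) + (0)
Last nonzero remainder: −4a − 8. Dividing through by −4 gives the monic gcd a + 2.
Then lcm(f, g) = f·g / gcd(f, g); expanding and making the result monic gives the answer.

−8 − 4a + 2a**2 + a**3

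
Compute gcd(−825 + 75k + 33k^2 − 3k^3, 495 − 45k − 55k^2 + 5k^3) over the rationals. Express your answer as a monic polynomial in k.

Euclidean algorithm in ℚ[k]:
  −3k^3 + 33k^2 + 75k − 825 = (−3/5)(5k^3 − 55k^2 − 45k + 495) + (48k − 528)
  5k^3 − 55k^2 − 45k + 495 = ((5/48)k^2 − 15/16)(48k − 528) + (0)
Last nonzero remainder: 48k − 528. Dividing through by 48 gives the monic gcd k − 11.

−11 + k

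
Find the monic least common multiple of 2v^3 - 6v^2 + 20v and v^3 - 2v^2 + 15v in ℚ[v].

v^5 - 5v^4 + 31v^3 - 65v^2 + 150v

Apply the Euclidean algorithm:
  2v^3 - 6v^2 + 20v = (2)(v^3 - 2v^2 + 15v) + (-2v^2 - 10v)
  v^3 - 2v^2 + 15v = (-(1/2)v + 7/2)(-2v^2 - 10v) + (50v)
  -2v^2 - 10v = (-(1/25)v - 1/5)(50v) + (0)
Last nonzero remainder: 50v. Dividing through by 50 gives the monic gcd v.
Then lcm(f, g) = f·g / gcd(f, g); expanding and making the result monic gives the answer.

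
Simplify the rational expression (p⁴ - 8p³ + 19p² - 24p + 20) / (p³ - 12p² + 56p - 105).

(p³ - 3p² + 4p - 4)/(p² - 7p + 21)

By polynomial division,
  p⁴ - 8p³ + 19p² - 24p + 20 = (p + 4)(p³ - 12p² + 56p - 105) + (11p² - 143p + 440)
  p³ - 12p² + 56p - 105 = ((1/11)p + 1/11)(11p² - 143p + 440) + (29p - 145)
  11p² - 143p + 440 = ((11/29)p - 88/29)(29p - 145) + (0)
Last nonzero remainder: 29p - 145. Dividing through by 29 gives the monic gcd p - 5.
Cancel p - 5 from numerator and denominator to get the reduced form.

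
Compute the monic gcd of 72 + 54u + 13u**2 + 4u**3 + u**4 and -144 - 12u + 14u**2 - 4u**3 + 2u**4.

24 + 10u + u**2 + u**3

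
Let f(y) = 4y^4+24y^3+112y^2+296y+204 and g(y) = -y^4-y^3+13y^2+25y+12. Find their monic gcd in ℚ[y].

y^2+4y+3

Euclidean algorithm in ℚ[y]:
  4y^4+24y^3+112y^2+296y+204 = (-4)(-y^4-y^3+13y^2+25y+12) + (20y^3+164y^2+396y+252)
  -y^4-y^3+13y^2+25y+12 = (-(1/20)y+9/25)(20y^3+164y^2+396y+252) + (-(656/25)y^2-(2624/25)y-1968/25)
  20y^3+164y^2+396y+252 = (-(125/164)y-525/164)(-(656/25)y^2-(2624/25)y-1968/25) + (0)
Last nonzero remainder: -(656/25)y^2-(2624/25)y-1968/25. Dividing through by -656/25 gives the monic gcd y^2+4y+3.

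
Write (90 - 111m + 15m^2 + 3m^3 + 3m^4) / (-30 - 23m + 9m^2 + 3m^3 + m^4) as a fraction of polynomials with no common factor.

(-3 + 3m)/(1 + m)

Apply the Euclidean algorithm:
  3m^4 + 3m^3 + 15m^2 - 111m + 90 = (3)(m^4 + 3m^3 + 9m^2 - 23m - 30) + (-6m^3 - 12m^2 - 42m + 180)
  m^4 + 3m^3 + 9m^2 - 23m - 30 = (-(1/6)m - 1/6)(-6m^3 - 12m^2 - 42m + 180) + (0)
Last nonzero remainder: -6m^3 - 12m^2 - 42m + 180. Dividing through by -6 gives the monic gcd m^3 + 2m^2 + 7m - 30.
Cancel m^3 + 2m^2 + 7m - 30 from numerator and denominator to get the reduced form.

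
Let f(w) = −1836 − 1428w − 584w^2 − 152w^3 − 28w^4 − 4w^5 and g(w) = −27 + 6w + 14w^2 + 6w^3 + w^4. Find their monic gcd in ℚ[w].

27 + 21w + 7w^2 + w^3

Euclidean algorithm in ℚ[w]:
  −4w^5 − 28w^4 − 152w^3 − 584w^2 − 1428w − 1836 = (−4w − 4)(w^4 + 6w^3 + 14w^2 + 6w − 27) + (−72w^3 − 504w^2 − 1512w − 1944)
  w^4 + 6w^3 + 14w^2 + 6w − 27 = (−(1/72)w + 1/72)(−72w^3 − 504w^2 − 1512w − 1944) + (0)
Last nonzero remainder: −72w^3 − 504w^2 − 1512w − 1944. Dividing through by −72 gives the monic gcd w^3 + 7w^2 + 21w + 27.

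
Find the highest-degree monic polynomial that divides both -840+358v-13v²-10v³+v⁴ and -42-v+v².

Euclidean algorithm in ℚ[v]:
  v⁴-10v³-13v²+358v-840 = (v²-9v+20)(v²-v-42) + (0)
The last nonzero remainder v²-v-42 is already monic.

-42-v+v²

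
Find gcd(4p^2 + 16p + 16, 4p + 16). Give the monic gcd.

1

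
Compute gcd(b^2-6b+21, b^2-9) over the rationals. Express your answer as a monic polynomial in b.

Euclidean algorithm in ℚ[b]:
  b^2-6b+21 = (b^2-9) + (-6b+30)
  b^2-9 = (-(1/6)b-5/6)(-6b+30) + (16)
  -6b+30 = (-(3/8)b+15/8)(16) + (0)
The last nonzero remainder is the constant 16, so the polynomials are coprime and gcd = 1.

1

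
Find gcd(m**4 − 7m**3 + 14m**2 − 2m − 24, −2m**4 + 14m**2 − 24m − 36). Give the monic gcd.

m**3 − 3m**2 + 2m + 6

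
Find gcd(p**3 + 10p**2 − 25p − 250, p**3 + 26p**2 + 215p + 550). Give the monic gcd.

p**2 + 15p + 50

Apply the Euclidean algorithm:
  p**3 + 10p**2 − 25p − 250 = (p**3 + 26p**2 + 215p + 550) + (−16p**2 − 240p − 800)
  p**3 + 26p**2 + 215p + 550 = (−(1/16)p − 11/16)(−16p**2 − 240p − 800) + (0)
Last nonzero remainder: −16p**2 − 240p − 800. Dividing through by −16 gives the monic gcd p**2 + 15p + 50.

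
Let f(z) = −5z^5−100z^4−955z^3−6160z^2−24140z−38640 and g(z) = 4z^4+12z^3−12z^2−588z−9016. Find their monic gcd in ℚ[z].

z^3+10z^2+67z+322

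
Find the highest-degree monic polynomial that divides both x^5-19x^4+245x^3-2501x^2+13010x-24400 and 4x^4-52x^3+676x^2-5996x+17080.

x^3-6x^2+127x-610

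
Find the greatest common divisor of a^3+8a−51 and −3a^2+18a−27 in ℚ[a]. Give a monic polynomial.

Repeated division with remainder:
  a^3+8a−51 = (−(1/3)a−2)(−3a^2+18a−27) + (35a−105)
  −3a^2+18a−27 = (−(3/35)a+9/35)(35a−105) + (0)
Last nonzero remainder: 35a−105. Dividing through by 35 gives the monic gcd a−3.

a−3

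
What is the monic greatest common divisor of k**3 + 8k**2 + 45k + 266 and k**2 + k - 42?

Apply the Euclidean algorithm:
  k**3 + 8k**2 + 45k + 266 = (k + 7)(k**2 + k - 42) + (80k + 560)
  k**2 + k - 42 = ((1/80)k - 3/40)(80k + 560) + (0)
Last nonzero remainder: 80k + 560. Dividing through by 80 gives the monic gcd k + 7.

k + 7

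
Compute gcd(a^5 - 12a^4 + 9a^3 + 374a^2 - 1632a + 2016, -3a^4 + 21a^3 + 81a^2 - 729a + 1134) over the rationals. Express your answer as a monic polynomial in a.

By polynomial division,
  a^5 - 12a^4 + 9a^3 + 374a^2 - 1632a + 2016 = (-(1/3)a + 5/3)(-3a^4 + 21a^3 + 81a^2 - 729a + 1134) + (a^3 - 4a^2 - 39a + 126)
  -3a^4 + 21a^3 + 81a^2 - 729a + 1134 = (-3a + 9)(a^3 - 4a^2 - 39a + 126) + (0)
The last nonzero remainder a^3 - 4a^2 - 39a + 126 is already monic.

a^3 - 4a^2 - 39a + 126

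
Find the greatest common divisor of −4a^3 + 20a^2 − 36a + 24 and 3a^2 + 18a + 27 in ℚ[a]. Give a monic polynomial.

Euclidean algorithm in ℚ[a]:
  −4a^3 + 20a^2 − 36a + 24 = (−(4/3)a + 44/3)(3a^2 + 18a + 27) + (−264a − 372)
  3a^2 + 18a + 27 = (−(1/88)a − 101/1936)(−264a − 372) + (3675/484)
  −264a − 372 = (−(42592/1225)a − 60016/1225)(3675/484) + (0)
The last nonzero remainder is the constant 3675/484, so the polynomials are coprime and gcd = 1.

1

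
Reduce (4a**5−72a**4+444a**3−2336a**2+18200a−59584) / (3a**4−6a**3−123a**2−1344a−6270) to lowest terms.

(4a**3−88a**2+644a−1568)/(3a**2−18a−165)

By polynomial division,
  4a**5−72a**4+444a**3−2336a**2+18200a−59584 = ((4/3)a−64/3)(3a**4−6a**3−123a**2−1344a−6270) + (480a**3−3168a**2−2112a−193344)
  3a**4−6a**3−123a**2−1344a−6270 = ((1/160)a+23/800)(480a**3−3168a**2−2112a−193344) + (−(468/25)a**2−(1872/25)a−17784/25)
  480a**3−3168a**2−2112a−193344 = (−(1000/39)a+10600/39)(−(468/25)a**2−(1872/25)a−17784/25) + (0)
Last nonzero remainder: −(468/25)a**2−(1872/25)a−17784/25. Dividing through by −468/25 gives the monic gcd a**2+4a+38.
Cancel a**2+4a+38 from numerator and denominator to get the reduced form.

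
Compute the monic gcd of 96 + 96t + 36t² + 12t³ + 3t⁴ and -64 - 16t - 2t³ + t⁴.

16 + 8t + 2t² + t³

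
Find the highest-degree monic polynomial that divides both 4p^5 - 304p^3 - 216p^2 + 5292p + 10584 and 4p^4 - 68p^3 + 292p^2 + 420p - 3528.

Repeated division with remainder:
  4p^5 - 304p^3 - 216p^2 + 5292p + 10584 = (p + 17)(4p^4 - 68p^3 + 292p^2 + 420p - 3528) + (560p^3 - 5600p^2 + 1680p + 70560)
  4p^4 - 68p^3 + 292p^2 + 420p - 3528 = ((1/140)p - 1/20)(560p^3 - 5600p^2 + 1680p + 70560) + (0)
Last nonzero remainder: 560p^3 - 5600p^2 + 1680p + 70560. Dividing through by 560 gives the monic gcd p^3 - 10p^2 + 3p + 126.

p^3 - 10p^2 + 3p + 126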